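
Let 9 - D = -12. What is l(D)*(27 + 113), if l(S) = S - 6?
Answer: 2100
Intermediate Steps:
D = 21 (D = 9 - 1*(-12) = 9 + 12 = 21)
l(S) = -6 + S
l(D)*(27 + 113) = (-6 + 21)*(27 + 113) = 15*140 = 2100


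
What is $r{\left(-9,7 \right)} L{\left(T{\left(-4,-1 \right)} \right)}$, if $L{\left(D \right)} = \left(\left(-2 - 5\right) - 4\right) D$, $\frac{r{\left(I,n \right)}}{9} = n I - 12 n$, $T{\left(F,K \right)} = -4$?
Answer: $-58212$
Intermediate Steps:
$r{\left(I,n \right)} = - 108 n + 9 I n$ ($r{\left(I,n \right)} = 9 \left(n I - 12 n\right) = 9 \left(I n - 12 n\right) = 9 \left(- 12 n + I n\right) = - 108 n + 9 I n$)
$L{\left(D \right)} = - 11 D$ ($L{\left(D \right)} = \left(-7 - 4\right) D = - 11 D$)
$r{\left(-9,7 \right)} L{\left(T{\left(-4,-1 \right)} \right)} = 9 \cdot 7 \left(-12 - 9\right) \left(\left(-11\right) \left(-4\right)\right) = 9 \cdot 7 \left(-21\right) 44 = \left(-1323\right) 44 = -58212$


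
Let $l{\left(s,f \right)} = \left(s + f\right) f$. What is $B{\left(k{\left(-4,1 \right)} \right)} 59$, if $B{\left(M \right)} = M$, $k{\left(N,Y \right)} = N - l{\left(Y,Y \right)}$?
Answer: $-354$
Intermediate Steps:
$l{\left(s,f \right)} = f \left(f + s\right)$ ($l{\left(s,f \right)} = \left(f + s\right) f = f \left(f + s\right)$)
$k{\left(N,Y \right)} = N - 2 Y^{2}$ ($k{\left(N,Y \right)} = N - Y \left(Y + Y\right) = N - Y 2 Y = N - 2 Y^{2}$)
$B{\left(k{\left(-4,1 \right)} \right)} 59 = \left(-4 - 2 \cdot 1^{2}\right) 59 = \left(-4 - 2\right) 59 = \left(-6\right) 59 = -354$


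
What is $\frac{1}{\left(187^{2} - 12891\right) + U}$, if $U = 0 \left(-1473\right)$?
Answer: $\frac{1}{22078} \approx 4.5294 \cdot 10^{-5}$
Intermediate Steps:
$U = 0$
$\frac{1}{\left(187^{2} - 12891\right) + U} = \frac{1}{\left(187^{2} - 12891\right) + 0} = \frac{1}{\left(34969 - 12891\right) + 0} = \frac{1}{22078 + 0} = \frac{1}{22078}$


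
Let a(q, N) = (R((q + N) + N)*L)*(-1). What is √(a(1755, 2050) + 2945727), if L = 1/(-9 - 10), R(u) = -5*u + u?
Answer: √1062962467/19 ≈ 1716.0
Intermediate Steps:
R(u) = -4*u
L = -1/19 (L = 1/(-19) = -1/19 ≈ -0.052632)
a(q, N) = -8*N/19 - 4*q/19 (a(q, N) = (-4*((q + N) + N)*(-1/19))*(-1) = (-4*((N + q) + N)*(-1/19))*(-1) = (-4*(q + 2*N)*(-1/19))*(-1) = ((-8*N - 4*q)*(-1/19))*(-1) = (4*q/19 + 8*N/19)*(-1) = -8*N/19 - 4*q/19)
√(a(1755, 2050) + 2945727) = √((-8/19*2050 - 4/19*1755) + 2945727) = √((-16400/19 - 7020/19) + 2945727) = √(-23420/19 + 2945727) = √(55945393/19) = √1062962467/19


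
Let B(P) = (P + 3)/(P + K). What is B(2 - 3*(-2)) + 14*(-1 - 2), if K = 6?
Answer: -577/14 ≈ -41.214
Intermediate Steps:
B(P) = (3 + P)/(6 + P) (B(P) = (P + 3)/(P + 6) = (3 + P)/(6 + P))
B(2 - 3*(-2)) + 14*(-1 - 2) = (3 + (2 - 3*(-2)))/(6 + (2 - 3*(-2))) + 14*(-1 - 2) = (3 + (2 + 6))/(6 + (2 + 6)) + 14*(-3) = (3 + 8)/(6 + 8) - 42 = 11/14 - 42 = -577/14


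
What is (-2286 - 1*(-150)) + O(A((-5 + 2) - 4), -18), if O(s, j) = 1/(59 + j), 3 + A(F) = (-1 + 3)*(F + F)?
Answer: -87575/41 ≈ -2136.0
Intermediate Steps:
A(F) = -3 + 4*F (A(F) = -3 + (-1 + 3)*(F + F) = -3 + 2*(2*F) = -3 + 4*F)
(-2286 - 1*(-150)) + O(A((-5 + 2) - 4), -18) = (-2286 - 1*(-150)) + 1/(59 - 18) = (-2286 + 150) + 1/41 = -2136 + 1/41 = -87575/41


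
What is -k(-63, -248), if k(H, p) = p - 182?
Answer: 430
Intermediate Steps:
k(H, p) = -182 + p
-k(-63, -248) = -(-182 - 248) = -1*(-430) = 430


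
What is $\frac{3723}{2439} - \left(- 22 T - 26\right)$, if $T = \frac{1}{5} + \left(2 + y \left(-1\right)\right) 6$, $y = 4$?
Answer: $- \frac{943379}{4065} \approx -232.07$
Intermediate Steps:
$T = - \frac{59}{5}$ ($T = \frac{1}{5} + \left(2 + 4 \left(-1\right)\right) 6 = \frac{1}{5} + \left(2 - 4\right) 6 = \frac{1}{5} - 12 = - \frac{59}{5} \approx -11.8$)
$\frac{3723}{2439} - \left(- 22 T - 26\right) = \frac{3723}{2439} - \left(\left(-22\right) \left(- \frac{59}{5}\right) - 26\right) = 3723 \cdot \frac{1}{2439} - \left(\frac{1298}{5} - 26\right) = \frac{1241}{813} - \left(\frac{1298}{5} - 26\right) = \frac{1241}{813} - \frac{1168}{5} = - \frac{943379}{4065}$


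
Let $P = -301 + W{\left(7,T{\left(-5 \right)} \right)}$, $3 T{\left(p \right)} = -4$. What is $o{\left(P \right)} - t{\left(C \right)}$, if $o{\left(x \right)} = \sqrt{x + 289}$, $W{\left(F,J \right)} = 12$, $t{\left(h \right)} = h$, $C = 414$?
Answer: $-414$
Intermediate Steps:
$T{\left(p \right)} = - \frac{4}{3}$ ($T{\left(p \right)} = \frac{1}{3} \left(-4\right) = - \frac{4}{3}$)
$P = -289$ ($P = -301 + 12 = -289$)
$o{\left(x \right)} = \sqrt{289 + x}$
$o{\left(P \right)} - t{\left(C \right)} = \sqrt{289 - 289} - 414 = \sqrt{0} - 414 = 0 - 414 = -414$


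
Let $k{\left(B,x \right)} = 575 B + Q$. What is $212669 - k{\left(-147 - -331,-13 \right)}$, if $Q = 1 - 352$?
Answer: $107220$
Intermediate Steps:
$Q = -351$
$k{\left(B,x \right)} = -351 + 575 B$ ($k{\left(B,x \right)} = 575 B - 351 = -351 + 575 B$)
$212669 - k{\left(-147 - -331,-13 \right)} = 212669 - \left(-351 + 575 \left(-147 - -331\right)\right) = 212669 - \left(-351 + 575 \left(-147 + 331\right)\right) = 212669 - \left(-351 + 575 \cdot 184\right) = 212669 - \left(-351 + 105800\right) = 212669 - 105449 = 107220$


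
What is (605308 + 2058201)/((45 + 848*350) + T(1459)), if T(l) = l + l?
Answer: 2663509/299763 ≈ 8.8854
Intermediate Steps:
T(l) = 2*l
(605308 + 2058201)/((45 + 848*350) + T(1459)) = (605308 + 2058201)/((45 + 848*350) + 2*1459) = 2663509/((45 + 296800) + 2918) = 2663509/(296845 + 2918) = 2663509/299763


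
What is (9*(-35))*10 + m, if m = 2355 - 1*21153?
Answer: -21948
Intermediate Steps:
m = -18798 (m = 2355 - 21153 = -18798)
(9*(-35))*10 + m = (9*(-35))*10 - 18798 = -315*10 - 18798 = -3150 - 18798 = -21948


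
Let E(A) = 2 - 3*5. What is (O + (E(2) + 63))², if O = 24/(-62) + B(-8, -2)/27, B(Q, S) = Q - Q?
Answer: 2365444/961 ≈ 2461.4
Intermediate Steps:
B(Q, S) = 0
E(A) = -13 (E(A) = 2 - 15 = -13)
O = -12/31 (O = 24/(-62) + 0/27 = 24*(-1/62) + 0*(1/27) = -12/31 + 0 = -12/31 ≈ -0.38710)
(O + (E(2) + 63))² = (-12/31 + (-13 + 63))² = (-12/31 + 50)² = (1538/31)² = 2365444/961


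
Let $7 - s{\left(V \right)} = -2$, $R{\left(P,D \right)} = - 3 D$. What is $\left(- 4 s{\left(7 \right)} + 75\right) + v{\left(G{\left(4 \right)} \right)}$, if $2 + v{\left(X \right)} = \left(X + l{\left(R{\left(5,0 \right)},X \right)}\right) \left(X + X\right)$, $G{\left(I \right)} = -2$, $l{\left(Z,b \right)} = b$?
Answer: $53$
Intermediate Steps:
$s{\left(V \right)} = 9$ ($s{\left(V \right)} = 7 - -2 = 7 + 2 = 9$)
$v{\left(X \right)} = -2 + 4 X^{2}$ ($v{\left(X \right)} = -2 + \left(X + X\right) \left(X + X\right) = -2 + 2 X 2 X = -2 + 4 X^{2}$)
$\left(- 4 s{\left(7 \right)} + 75\right) + v{\left(G{\left(4 \right)} \right)} = \left(\left(-4\right) 9 + 75\right) - \left(2 - 4 \left(-2\right)^{2}\right) = \left(-36 + 75\right) + \left(-2 + 4 \cdot 4\right) = 39 + \left(-2 + 16\right) = 39 + 14 = 53$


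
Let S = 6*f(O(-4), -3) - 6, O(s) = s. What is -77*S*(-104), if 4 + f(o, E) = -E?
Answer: -96096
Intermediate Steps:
f(o, E) = -4 - E
S = -12 (S = 6*(-4 - 1*(-3)) - 6 = 6*(-4 + 3) - 6 = 6*(-1) - 6 = -6 - 6 = -12)
-77*S*(-104) = -77*(-12)*(-104) = 924*(-104) = -96096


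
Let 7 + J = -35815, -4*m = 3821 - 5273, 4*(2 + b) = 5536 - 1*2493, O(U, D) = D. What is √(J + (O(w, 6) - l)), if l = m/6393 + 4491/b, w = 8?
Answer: I*√1498420912287127215/6467585 ≈ 189.27*I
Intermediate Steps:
b = 3035/4 (b = -2 + (5536 - 1*2493)/4 = -2 + (5536 - 2493)/4 = -2 + (¼)*3043 = -2 + 3043/4 = 3035/4 ≈ 758.75)
m = 363 (m = -(3821 - 5273)/4 = -¼*(-1452) = 363)
J = -35822 (J = -7 - 35815 = -35822)
l = 38648519/6467585 (l = 363/6393 + 4491/(3035/4) = 363*(1/6393) + 4491*(4/3035) = 121/2131 + 17964/3035 = 38648519/6467585 ≈ 5.9757)
√(J + (O(w, 6) - l)) = √(-35822 + (6 - 1*38648519/6467585)) = √(-35822 + (6 - 38648519/6467585)) = √(-35822 + 156991/6467585) = √(-231681672879/6467585) = I*√1498420912287127215/6467585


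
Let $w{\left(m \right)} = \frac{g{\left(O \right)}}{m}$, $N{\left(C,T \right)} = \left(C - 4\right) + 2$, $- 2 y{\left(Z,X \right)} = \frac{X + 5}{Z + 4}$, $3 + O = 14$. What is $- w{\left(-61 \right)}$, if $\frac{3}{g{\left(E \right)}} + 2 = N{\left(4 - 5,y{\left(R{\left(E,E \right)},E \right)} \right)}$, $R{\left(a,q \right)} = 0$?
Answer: $- \frac{3}{305} \approx -0.0098361$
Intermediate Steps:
$O = 11$ ($O = -3 + 14 = 11$)
$y{\left(Z,X \right)} = - \frac{5 + X}{2 \left(4 + Z\right)}$ ($y{\left(Z,X \right)} = - \frac{\left(X + 5\right) \frac{1}{Z + 4}}{2} = - \frac{\left(5 + X\right) \frac{1}{4 + Z}}{2} = - \frac{\frac{1}{4 + Z} \left(5 + X\right)}{2} = - \frac{5 + X}{2 \left(4 + Z\right)}$)
$N{\left(C,T \right)} = -2 + C$ ($N{\left(C,T \right)} = \left(-4 + C\right) + 2 = -2 + C$)
$g{\left(E \right)} = - \frac{3}{5}$ ($g{\left(E \right)} = \frac{3}{-2 + \left(-2 + \left(4 - 5\right)\right)} = \frac{3}{-2 - 3} = \frac{3}{-5} = 3 \left(- \frac{1}{5}\right) = - \frac{3}{5}$)
$w{\left(m \right)} = - \frac{3}{5 m}$
$- w{\left(-61 \right)} = - \frac{-3}{5 \left(-61\right)} = - \frac{\left(-3\right) \left(-1\right)}{5 \cdot 61} = \left(-1\right) \frac{3}{305} = - \frac{3}{305}$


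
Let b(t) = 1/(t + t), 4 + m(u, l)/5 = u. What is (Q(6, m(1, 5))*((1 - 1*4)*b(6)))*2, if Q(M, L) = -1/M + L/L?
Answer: -5/12 ≈ -0.41667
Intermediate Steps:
m(u, l) = -20 + 5*u
Q(M, L) = 1 - 1/M (Q(M, L) = -1/M + 1 = 1 - 1/M)
b(t) = 1/(2*t)
(Q(6, m(1, 5))*((1 - 1*4)*b(6)))*2 = (((-1 + 6)/6)*((1 - 1*4)*((½)/6)))*2 = (((⅙)*5)*((1 - 4)*((½)*(⅙))))*2 = (5*(-3*1/12)/6)*2 = ((⅚)*(-¼))*2 = -5/24*2 = -5/12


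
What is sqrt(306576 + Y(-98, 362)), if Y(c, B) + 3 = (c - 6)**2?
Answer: sqrt(317389) ≈ 563.37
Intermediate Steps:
Y(c, B) = -3 + (-6 + c)**2 (Y(c, B) = -3 + (c - 6)**2 = -3 + (-6 + c)**2)
sqrt(306576 + Y(-98, 362)) = sqrt(306576 + (-3 + (-6 - 98)**2)) = sqrt(306576 + (-3 + (-104)**2)) = sqrt(306576 + (-3 + 10816)) = sqrt(306576 + 10813) = sqrt(317389)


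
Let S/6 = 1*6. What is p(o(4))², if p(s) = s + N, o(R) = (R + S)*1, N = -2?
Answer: 1444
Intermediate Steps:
S = 36 (S = 6*(1*6) = 6*6 = 36)
o(R) = 36 + R (o(R) = (R + 36)*1 = (36 + R)*1 = 36 + R)
p(s) = -2 + s (p(s) = s - 2 = -2 + s)
p(o(4))² = (-2 + (36 + 4))² = (-2 + 40)² = 38² = 1444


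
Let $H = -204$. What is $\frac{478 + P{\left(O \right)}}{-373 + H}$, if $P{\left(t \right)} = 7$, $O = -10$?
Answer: $- \frac{485}{577} \approx -0.84055$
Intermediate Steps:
$\frac{478 + P{\left(O \right)}}{-373 + H} = \frac{478 + 7}{-373 - 204} = \frac{485}{-577} = 485 \left(- \frac{1}{577}\right) = - \frac{485}{577}$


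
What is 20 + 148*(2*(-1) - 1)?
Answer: -424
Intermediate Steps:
20 + 148*(2*(-1) - 1) = 20 + 148*(-2 - 1) = 20 + 148*(-3) = 20 - 444 = -424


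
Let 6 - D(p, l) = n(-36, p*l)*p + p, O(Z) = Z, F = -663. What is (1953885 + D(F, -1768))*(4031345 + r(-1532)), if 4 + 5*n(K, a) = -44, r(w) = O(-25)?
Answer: 7853774085744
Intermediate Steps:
r(w) = -25
n(K, a) = -48/5 (n(K, a) = -4/5 + (1/5)*(-44) = -4/5 - 44/5 = -48/5)
D(p, l) = 6 + 43*p/5 (D(p, l) = 6 - (-48*p/5 + p) = 6 - (-43)*p/5 = 6 + 43*p/5)
(1953885 + D(F, -1768))*(4031345 + r(-1532)) = (1953885 + (6 + (43/5)*(-663)))*(4031345 - 25) = (1953885 + (6 - 28509/5))*4031320 = (1953885 - 28479/5)*4031320 = (9740946/5)*4031320 = 7853774085744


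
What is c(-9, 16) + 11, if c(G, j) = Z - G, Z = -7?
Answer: 13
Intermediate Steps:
c(G, j) = -7 - G
c(-9, 16) + 11 = (-7 - 1*(-9)) + 11 = (-7 + 9) + 11 = 2 + 11 = 13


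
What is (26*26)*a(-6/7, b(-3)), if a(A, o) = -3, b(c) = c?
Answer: -2028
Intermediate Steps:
(26*26)*a(-6/7, b(-3)) = (26*26)*(-3) = 676*(-3) = -2028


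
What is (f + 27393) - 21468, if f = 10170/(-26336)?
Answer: 78015315/13168 ≈ 5924.6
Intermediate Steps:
f = -5085/13168 (f = 10170*(-1/26336) = -5085/13168 ≈ -0.38616)
(f + 27393) - 21468 = (-5085/13168 + 27393) - 21468 = 360705939/13168 - 21468 = 78015315/13168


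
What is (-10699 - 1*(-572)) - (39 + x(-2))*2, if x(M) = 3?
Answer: -10211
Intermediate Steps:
(-10699 - 1*(-572)) - (39 + x(-2))*2 = (-10699 - 1*(-572)) - (39 + 3)*2 = (-10699 + 572) - 42*2 = -10127 - 1*84 = -10127 - 84 = -10211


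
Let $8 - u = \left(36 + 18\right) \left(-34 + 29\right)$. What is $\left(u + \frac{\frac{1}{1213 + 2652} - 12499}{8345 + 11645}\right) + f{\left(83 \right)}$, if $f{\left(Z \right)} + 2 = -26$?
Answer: $\frac{9633514433}{38630675} \approx 249.37$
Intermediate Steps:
$f{\left(Z \right)} = -28$ ($f{\left(Z \right)} = -2 - 26 = -28$)
$u = 278$ ($u = 8 - \left(36 + 18\right) \left(-34 + 29\right) = 8 - 54 \left(-5\right) = 8 - -270 = 8 + 270 = 278$)
$\left(u + \frac{\frac{1}{1213 + 2652} - 12499}{8345 + 11645}\right) + f{\left(83 \right)} = \left(278 + \frac{\frac{1}{1213 + 2652} - 12499}{8345 + 11645}\right) - 28 = \left(278 + \frac{\frac{1}{3865} - 12499}{19990}\right) - 28 = \left(278 + \left(\frac{1}{3865} - 12499\right) \frac{1}{19990}\right) - 28 = \left(278 - \frac{24154317}{38630675}\right) - 28 = \frac{10715173333}{38630675} - 28 = \frac{9633514433}{38630675}$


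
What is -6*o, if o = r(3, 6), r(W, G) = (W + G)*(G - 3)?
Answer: -162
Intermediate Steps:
r(W, G) = (-3 + G)*(G + W) (r(W, G) = (G + W)*(-3 + G) = (-3 + G)*(G + W))
o = 27 (o = 6² - 3*6 - 3*3 + 6*3 = 36 - 18 - 9 + 18 = 27)
-6*o = -6*27 = -162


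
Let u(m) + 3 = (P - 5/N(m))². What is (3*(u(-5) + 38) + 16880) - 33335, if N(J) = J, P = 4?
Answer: -16275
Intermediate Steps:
u(m) = -3 + (4 - 5/m)²
(3*(u(-5) + 38) + 16880) - 33335 = (3*((13 - 40/(-5) + 25/(-5)²) + 38) + 16880) - 33335 = (3*((13 - 40*(-⅕) + 25*(1/25)) + 38) + 16880) - 33335 = (3*((13 + 8 + 1) + 38) + 16880) - 33335 = (3*(22 + 38) + 16880) - 33335 = (3*60 + 16880) - 33335 = (180 + 16880) - 33335 = 17060 - 33335 = -16275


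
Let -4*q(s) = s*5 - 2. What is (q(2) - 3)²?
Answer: 25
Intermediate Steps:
q(s) = ½ - 5*s/4 (q(s) = -(s*5 - 2)/4 = -(5*s - 2)/4 = -(-2 + 5*s)/4 = ½ - 5*s/4)
(q(2) - 3)² = ((½ - 5/4*2) - 3)² = ((½ - 5/2) - 3)² = (-2 - 3)² = (-5)² = 25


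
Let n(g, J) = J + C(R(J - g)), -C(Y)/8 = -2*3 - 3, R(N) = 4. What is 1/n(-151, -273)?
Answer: -1/201 ≈ -0.0049751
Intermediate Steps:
C(Y) = 72 (C(Y) = -8*(-2*3 - 3) = -8*(-6 - 3) = -8*(-9) = 72)
n(g, J) = 72 + J (n(g, J) = J + 72 = 72 + J)
1/n(-151, -273) = 1/(72 - 273) = 1/(-201) = -1/201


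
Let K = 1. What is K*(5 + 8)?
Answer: 13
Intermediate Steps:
K*(5 + 8) = 1*(5 + 8) = 1*13 = 13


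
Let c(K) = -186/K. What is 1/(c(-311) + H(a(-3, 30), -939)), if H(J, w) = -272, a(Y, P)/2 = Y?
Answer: -311/84406 ≈ -0.0036846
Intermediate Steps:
a(Y, P) = 2*Y
1/(c(-311) + H(a(-3, 30), -939)) = 1/(-186/(-311) - 272) = 1/(-186*(-1/311) - 272) = 1/(186/311 - 272) = 1/(-84406/311) = -311/84406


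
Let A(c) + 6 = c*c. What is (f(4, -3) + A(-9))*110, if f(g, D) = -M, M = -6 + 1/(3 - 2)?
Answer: 8800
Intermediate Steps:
A(c) = -6 + c² (A(c) = -6 + c*c = -6 + c²)
M = -5 (M = -6 + 1/1 = -6 + 1 = -5)
f(g, D) = 5 (f(g, D) = -1*(-5) = 5)
(f(4, -3) + A(-9))*110 = (5 + (-6 + (-9)²))*110 = (5 + (-6 + 81))*110 = (5 + 75)*110 = 80*110 = 8800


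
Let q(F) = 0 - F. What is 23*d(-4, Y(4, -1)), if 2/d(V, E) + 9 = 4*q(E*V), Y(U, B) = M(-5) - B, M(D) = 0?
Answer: 46/7 ≈ 6.5714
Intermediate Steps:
q(F) = -F
Y(U, B) = -B (Y(U, B) = 0 - B = -B)
d(V, E) = 2/(-9 - 4*E*V) (d(V, E) = 2/(-9 + 4*(-E*V)) = 2/(-9 - 4*E*V))
23*d(-4, Y(4, -1)) = 23*(-2/(9 + 4*(-1*(-1))*(-4))) = 23*(-2/(9 + 4*1*(-4))) = 23*(-2/(9 - 16)) = 23*(-2/(-7)) = 23*(-2*(-1/7)) = 23*(2/7) = 46/7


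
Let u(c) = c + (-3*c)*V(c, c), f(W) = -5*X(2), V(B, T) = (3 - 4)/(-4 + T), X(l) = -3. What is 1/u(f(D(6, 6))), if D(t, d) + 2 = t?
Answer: 11/210 ≈ 0.052381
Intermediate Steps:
V(B, T) = -1/(-4 + T)
D(t, d) = -2 + t
f(W) = 15 (f(W) = -5*(-3) = 15)
u(c) = c + 3*c/(-4 + c) (u(c) = c + (-3*c)*(-1/(-4 + c)) = c + 3*c/(-4 + c))
1/u(f(D(6, 6))) = 1/(15*(-1 + 15)/(-4 + 15)) = 1/(15*14/11) = 1/(15*(1/11)*14) = 1/(210/11) = 11/210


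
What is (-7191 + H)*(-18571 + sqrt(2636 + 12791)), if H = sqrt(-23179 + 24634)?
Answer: (7191 - sqrt(1455))*(18571 - sqrt(15427)) ≈ 1.3195e+8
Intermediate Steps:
H = sqrt(1455) ≈ 38.144
(-7191 + H)*(-18571 + sqrt(2636 + 12791)) = (-7191 + sqrt(1455))*(-18571 + sqrt(2636 + 12791)) = (-7191 + sqrt(1455))*(-18571 + sqrt(15427)) = (-18571 + sqrt(15427))*(-7191 + sqrt(1455))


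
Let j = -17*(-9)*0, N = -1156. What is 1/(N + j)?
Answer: -1/1156 ≈ -0.00086505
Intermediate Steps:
j = 0 (j = 153*0 = 0)
1/(N + j) = 1/(-1156 + 0) = 1/(-1156) = -1/1156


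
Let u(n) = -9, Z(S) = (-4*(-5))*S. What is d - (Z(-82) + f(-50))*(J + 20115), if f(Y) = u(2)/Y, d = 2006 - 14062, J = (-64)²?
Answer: 1984481301/50 ≈ 3.9690e+7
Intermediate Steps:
Z(S) = 20*S
J = 4096
d = -12056
f(Y) = -9/Y
d - (Z(-82) + f(-50))*(J + 20115) = -12056 - (20*(-82) - 9/(-50))*(4096 + 20115) = -12056 - (-1640 - 9*(-1/50))*24211 = -12056 - (-1640 + 9/50)*24211 = -12056 - (-81991)*24211/50 = -12056 - 1*(-1985084101/50) = -12056 + 1985084101/50 = 1984481301/50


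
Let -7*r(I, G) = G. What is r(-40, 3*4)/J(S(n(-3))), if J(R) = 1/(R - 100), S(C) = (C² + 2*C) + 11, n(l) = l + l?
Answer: 780/7 ≈ 111.43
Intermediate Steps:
r(I, G) = -G/7
n(l) = 2*l
S(C) = 11 + C² + 2*C
J(R) = 1/(-100 + R)
r(-40, 3*4)/J(S(n(-3))) = (-3*4/7)/(1/(-100 + (11 + (2*(-3))² + 2*(2*(-3))))) = (-⅐*12)/(1/(-100 + (11 + (-6)² + 2*(-6)))) = -12/(7*(1/(-100 + (11 + 36 - 12)))) = -12/(7*(1/(-100 + 35))) = -12/(7*(1/(-65))) = -12/(7*(-1/65)) = -12/7*(-65) = 780/7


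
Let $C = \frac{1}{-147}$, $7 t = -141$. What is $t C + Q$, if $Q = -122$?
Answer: $- \frac{41799}{343} \approx -121.86$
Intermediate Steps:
$t = - \frac{141}{7}$ ($t = \frac{1}{7} \left(-141\right) = - \frac{141}{7} \approx -20.143$)
$C = - \frac{1}{147} \approx -0.0068027$
$t C + Q = \left(- \frac{141}{7}\right) \left(- \frac{1}{147}\right) - 122 = \frac{47}{343} - 122 = - \frac{41799}{343}$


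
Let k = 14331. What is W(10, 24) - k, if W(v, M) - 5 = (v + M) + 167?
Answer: -14125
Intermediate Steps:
W(v, M) = 172 + M + v (W(v, M) = 5 + ((v + M) + 167) = 5 + ((M + v) + 167) = 5 + (167 + M + v) = 172 + M + v)
W(10, 24) - k = (172 + 24 + 10) - 1*14331 = 206 - 14331 = -14125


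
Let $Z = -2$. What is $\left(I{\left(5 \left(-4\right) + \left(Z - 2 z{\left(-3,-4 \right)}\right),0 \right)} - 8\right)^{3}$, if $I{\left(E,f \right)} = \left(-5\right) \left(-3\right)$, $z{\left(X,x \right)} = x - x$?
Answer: $343$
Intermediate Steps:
$z{\left(X,x \right)} = 0$
$I{\left(E,f \right)} = 15$
$\left(I{\left(5 \left(-4\right) + \left(Z - 2 z{\left(-3,-4 \right)}\right),0 \right)} - 8\right)^{3} = \left(15 - 8\right)^{3} = 7^{3} = 343$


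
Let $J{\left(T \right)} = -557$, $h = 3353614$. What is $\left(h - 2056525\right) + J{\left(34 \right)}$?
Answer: $1296532$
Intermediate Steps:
$\left(h - 2056525\right) + J{\left(34 \right)} = \left(3353614 - 2056525\right) - 557 = 1297089 - 557 = 1296532$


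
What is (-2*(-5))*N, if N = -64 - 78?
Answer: -1420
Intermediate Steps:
N = -142
(-2*(-5))*N = -2*(-5)*(-142) = 10*(-142) = -1420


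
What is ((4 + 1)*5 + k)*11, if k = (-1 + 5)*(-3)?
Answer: 143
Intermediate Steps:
k = -12 (k = 4*(-3) = -12)
((4 + 1)*5 + k)*11 = ((4 + 1)*5 - 12)*11 = (5*5 - 12)*11 = (25 - 12)*11 = 13*11 = 143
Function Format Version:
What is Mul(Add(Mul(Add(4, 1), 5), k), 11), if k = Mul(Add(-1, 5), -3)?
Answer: 143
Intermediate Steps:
k = -12 (k = Mul(4, -3) = -12)
Mul(Add(Mul(Add(4, 1), 5), k), 11) = Mul(Add(Mul(Add(4, 1), 5), -12), 11) = Mul(Add(Mul(5, 5), -12), 11) = Mul(Add(25, -12), 11) = Mul(13, 11) = 143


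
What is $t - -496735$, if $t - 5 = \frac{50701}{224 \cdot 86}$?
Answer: $\frac{1367035723}{2752} \approx 4.9674 \cdot 10^{5}$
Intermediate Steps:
$t = \frac{21003}{2752}$ ($t = 5 + \frac{50701}{224 \cdot 86} = 5 + \frac{50701}{19264} = 5 + 50701 \cdot \frac{1}{19264} = 5 + \frac{7243}{2752} = \frac{21003}{2752} \approx 7.6319$)
$t - -496735 = \frac{21003}{2752} - -496735 = \frac{21003}{2752} + 496735 = \frac{1367035723}{2752}$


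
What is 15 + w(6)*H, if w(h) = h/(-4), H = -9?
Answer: 57/2 ≈ 28.500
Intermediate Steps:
w(h) = -h/4 (w(h) = h*(-1/4) = -h/4)
15 + w(6)*H = 15 - 1/4*6*(-9) = 15 - 3/2*(-9) = 15 + 27/2 = 57/2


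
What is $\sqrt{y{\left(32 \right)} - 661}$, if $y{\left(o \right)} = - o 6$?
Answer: $i \sqrt{853} \approx 29.206 i$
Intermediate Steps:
$y{\left(o \right)} = - 6 o$
$\sqrt{y{\left(32 \right)} - 661} = \sqrt{\left(-6\right) 32 - 661} = \sqrt{-192 - 661} = \sqrt{-853} = i \sqrt{853}$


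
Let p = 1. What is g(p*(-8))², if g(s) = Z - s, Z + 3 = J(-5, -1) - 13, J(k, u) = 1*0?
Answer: 64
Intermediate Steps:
J(k, u) = 0
Z = -16 (Z = -3 + (0 - 13) = -3 - 13 = -16)
g(s) = -16 - s
g(p*(-8))² = (-16 - (-8))² = (-16 - 1*(-8))² = (-16 + 8)² = (-8)² = 64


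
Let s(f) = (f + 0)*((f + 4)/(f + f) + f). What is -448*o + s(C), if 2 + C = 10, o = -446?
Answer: 199878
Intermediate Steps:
C = 8 (C = -2 + 10 = 8)
s(f) = f*(f + (4 + f)/(2*f)) (s(f) = f*((4 + f)/((2*f)) + f) = f*((4 + f)*(1/(2*f)) + f) = f*((4 + f)/(2*f) + f) = f*(f + (4 + f)/(2*f)))
-448*o + s(C) = -448*(-446) + (2 + 8**2 + (1/2)*8) = 199808 + (2 + 64 + 4) = 199808 + 70 = 199878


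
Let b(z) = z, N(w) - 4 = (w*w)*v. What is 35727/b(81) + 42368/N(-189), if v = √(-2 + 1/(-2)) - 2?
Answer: 197367865750801/447841572111 - 1513427328*I*√10/16586724893 ≈ 440.71 - 0.28854*I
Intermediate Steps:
v = -2 + I*√10/2 (v = √(-2 - ½) - 2 = √(-5/2) - 2 = I*√10/2 - 2 = -2 + I*√10/2 ≈ -2.0 + 1.5811*I)
N(w) = 4 + w²*(-2 + I*√10/2) (N(w) = 4 + (w*w)*(-2 + I*√10/2) = 4 + w²*(-2 + I*√10/2))
35727/b(81) + 42368/N(-189) = 35727/81 + 42368/(4 + (½)*(-189)²*(-4 + I*√10)) = 35727*(1/81) + 42368/(4 + (½)*35721*(-4 + I*√10)) = 11909/27 + 42368/(4 + (-71442 + 35721*I*√10/2)) = 11909/27 + 42368/(-71438 + 35721*I*√10/2)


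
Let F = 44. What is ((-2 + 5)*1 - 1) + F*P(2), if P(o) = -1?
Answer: -42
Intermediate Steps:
((-2 + 5)*1 - 1) + F*P(2) = ((-2 + 5)*1 - 1) + 44*(-1) = (3*1 - 1) - 44 = (3 - 1) - 44 = 2 - 44 = -42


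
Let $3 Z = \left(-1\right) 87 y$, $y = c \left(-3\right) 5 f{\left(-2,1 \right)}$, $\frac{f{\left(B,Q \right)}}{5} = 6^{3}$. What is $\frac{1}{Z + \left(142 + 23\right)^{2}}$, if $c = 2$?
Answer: $\frac{1}{966825} \approx 1.0343 \cdot 10^{-6}$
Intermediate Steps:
$f{\left(B,Q \right)} = 1080$ ($f{\left(B,Q \right)} = 5 \cdot 6^{3} = 5 \cdot 216 = 1080$)
$y = -32400$ ($y = 2 \left(-3\right) 5 \cdot 1080 = \left(-6\right) 5 \cdot 1080 = \left(-30\right) 1080 = -32400$)
$Z = 939600$ ($Z = \frac{\left(-1\right) 87 \left(-32400\right)}{3} = \frac{\left(-87\right) \left(-32400\right)}{3} = \frac{1}{3} \cdot 2818800 = 939600$)
$\frac{1}{Z + \left(142 + 23\right)^{2}} = \frac{1}{939600 + \left(142 + 23\right)^{2}} = \frac{1}{939600 + 165^{2}} = \frac{1}{939600 + 27225} = \frac{1}{966825}$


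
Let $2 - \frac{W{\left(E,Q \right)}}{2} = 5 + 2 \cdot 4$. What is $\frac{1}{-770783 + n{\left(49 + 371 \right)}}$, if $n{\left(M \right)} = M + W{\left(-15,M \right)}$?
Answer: $- \frac{1}{770385} \approx -1.2981 \cdot 10^{-6}$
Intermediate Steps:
$W{\left(E,Q \right)} = -22$ ($W{\left(E,Q \right)} = 4 - 2 \left(5 + 2 \cdot 4\right) = 4 - 2 \left(5 + 8\right) = 4 - 26 = -22$)
$n{\left(M \right)} = -22 + M$ ($n{\left(M \right)} = M - 22 = -22 + M$)
$\frac{1}{-770783 + n{\left(49 + 371 \right)}} = \frac{1}{-770783 + \left(-22 + \left(49 + 371\right)\right)} = \frac{1}{-770783 + \left(-22 + 420\right)} = \frac{1}{-770783 + 398} = \frac{1}{-770385} = - \frac{1}{770385}$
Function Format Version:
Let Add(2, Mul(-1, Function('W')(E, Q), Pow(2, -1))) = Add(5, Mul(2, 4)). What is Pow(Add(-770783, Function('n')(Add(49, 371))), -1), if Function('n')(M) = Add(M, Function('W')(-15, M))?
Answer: Rational(-1, 770385) ≈ -1.2981e-6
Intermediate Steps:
Function('W')(E, Q) = -22 (Function('W')(E, Q) = Add(4, Mul(-2, Add(5, Mul(2, 4)))) = Add(4, Mul(-2, Add(5, 8))) = Add(4, Mul(-2, 13)) = Add(4, -26) = -22)
Function('n')(M) = Add(-22, M) (Function('n')(M) = Add(M, -22) = Add(-22, M))
Pow(Add(-770783, Function('n')(Add(49, 371))), -1) = Pow(Add(-770783, Add(-22, Add(49, 371))), -1) = Pow(Add(-770783, Add(-22, 420)), -1) = Pow(Add(-770783, 398), -1) = Pow(-770385, -1) = Rational(-1, 770385)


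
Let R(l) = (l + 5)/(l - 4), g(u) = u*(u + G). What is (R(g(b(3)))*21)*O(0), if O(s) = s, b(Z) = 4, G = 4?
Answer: 0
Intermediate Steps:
g(u) = u*(4 + u) (g(u) = u*(u + 4) = u*(4 + u))
R(l) = (5 + l)/(-4 + l)
(R(g(b(3)))*21)*O(0) = (((5 + 4*(4 + 4))/(-4 + 4*(4 + 4)))*21)*0 = (((5 + 4*8)/(-4 + 4*8))*21)*0 = (((5 + 32)/(-4 + 32))*21)*0 = ((37/28)*21)*0 = (111/4)*0 = 0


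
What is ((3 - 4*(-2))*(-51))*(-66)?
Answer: 37026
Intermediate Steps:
((3 - 4*(-2))*(-51))*(-66) = ((3 + 8)*(-51))*(-66) = (11*(-51))*(-66) = -561*(-66) = 37026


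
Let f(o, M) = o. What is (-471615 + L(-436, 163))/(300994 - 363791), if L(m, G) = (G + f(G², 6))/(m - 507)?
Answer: 10847797/1444331 ≈ 7.5106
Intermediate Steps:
L(m, G) = (G + G²)/(-507 + m) (L(m, G) = (G + G²)/(m - 507) = (G + G²)/(-507 + m))
(-471615 + L(-436, 163))/(300994 - 363791) = (-471615 + 163*(1 + 163)/(-507 - 436))/(300994 - 363791) = (-471615 + 163*164/(-943))/(-62797) = (-471615 + 163*(-1/943)*164)*(-1/62797) = (-471615 - 652/23)*(-1/62797) = -10847797/23*(-1/62797) = 10847797/1444331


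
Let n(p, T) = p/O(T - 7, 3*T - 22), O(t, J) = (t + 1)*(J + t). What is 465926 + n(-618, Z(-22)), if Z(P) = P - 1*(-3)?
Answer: 407685044/875 ≈ 4.6593e+5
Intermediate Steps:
Z(P) = 3 + P (Z(P) = P + 3 = 3 + P)
O(t, J) = (1 + t)*(J + t)
n(p, T) = p/(-29 + (-7 + T)² + 4*T + (-22 + 3*T)*(-7 + T)) (n(p, T) = p/((3*T - 22) + (T - 7) + (T - 7)² + (3*T - 22)*(T - 7)) = p/((-22 + 3*T) + (-7 + T) + (-7 + T)² + (-22 + 3*T)*(-7 + T)) = p/(-29 + (-7 + T)² + 4*T + (-22 + 3*T)*(-7 + T)))
465926 + n(-618, Z(-22)) = 465926 - 618/(174 - 53*(3 - 22) + 4*(3 - 22)²) = 465926 - 618/(174 - 53*(-19) + 4*(-19)²) = 465926 - 618/(174 + 1007 + 4*361) = 465926 - 618/(174 + 1007 + 1444) = 465926 - 618/2625 = 465926 - 618*1/2625 = 465926 - 206/875 = 407685044/875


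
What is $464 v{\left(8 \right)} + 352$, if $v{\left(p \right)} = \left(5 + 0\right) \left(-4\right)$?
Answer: $-8928$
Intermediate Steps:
$v{\left(p \right)} = -20$ ($v{\left(p \right)} = 5 \left(-4\right) = -20$)
$464 v{\left(8 \right)} + 352 = 464 \left(-20\right) + 352 = -9280 + 352 = -8928$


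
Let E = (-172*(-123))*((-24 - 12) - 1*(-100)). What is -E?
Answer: -1353984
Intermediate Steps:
E = 1353984 (E = 21156*(-36 + 100) = 21156*64 = 1353984)
-E = -1*1353984 = -1353984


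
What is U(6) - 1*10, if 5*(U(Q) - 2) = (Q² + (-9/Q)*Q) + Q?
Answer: -7/5 ≈ -1.4000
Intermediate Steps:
U(Q) = ⅕ + Q/5 + Q²/5 (U(Q) = 2 + ((Q² + (-9/Q)*Q) + Q)/5 = 2 + ((Q² - 9) + Q)/5 = 2 + ((-9 + Q²) + Q)/5 = 2 + (-9 + Q + Q²)/5 = 2 + (-9/5 + Q/5 + Q²/5) = ⅕ + Q/5 + Q²/5)
U(6) - 1*10 = (⅕ + (⅕)*6 + (⅕)*6²) - 1*10 = (⅕ + 6/5 + (⅕)*36) - 10 = (⅕ + 6/5 + 36/5) - 10 = 43/5 - 10 = -7/5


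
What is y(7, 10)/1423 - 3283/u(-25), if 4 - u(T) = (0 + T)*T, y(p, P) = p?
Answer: 4676056/883683 ≈ 5.2915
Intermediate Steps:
u(T) = 4 - T**2 (u(T) = 4 - (0 + T)*T = 4 - T*T = 4 - T**2)
y(7, 10)/1423 - 3283/u(-25) = 7/1423 - 3283/(4 - 1*(-25)**2) = 7*(1/1423) - 3283/(4 - 1*625) = 7/1423 - 3283/(4 - 625) = 7/1423 - 3283/(-621) = 7/1423 - 3283*(-1/621) = 7/1423 + 3283/621 = 4676056/883683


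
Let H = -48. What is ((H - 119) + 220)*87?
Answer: 4611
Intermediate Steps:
((H - 119) + 220)*87 = ((-48 - 119) + 220)*87 = (-167 + 220)*87 = 53*87 = 4611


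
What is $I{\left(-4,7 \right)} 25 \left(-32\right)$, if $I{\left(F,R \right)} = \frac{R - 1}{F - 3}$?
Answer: $\frac{4800}{7} \approx 685.71$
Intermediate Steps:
$I{\left(F,R \right)} = \frac{-1 + R}{-3 + F}$
$I{\left(-4,7 \right)} 25 \left(-32\right) = \frac{-1 + 7}{-3 - 4} \cdot 25 \left(-32\right) = \frac{1}{-7} \cdot 6 \cdot 25 \left(-32\right) = \left(- \frac{1}{7}\right) 6 \cdot 25 \left(-32\right) = \left(- \frac{6}{7}\right) 25 \left(-32\right) = \left(- \frac{150}{7}\right) \left(-32\right) = \frac{4800}{7}$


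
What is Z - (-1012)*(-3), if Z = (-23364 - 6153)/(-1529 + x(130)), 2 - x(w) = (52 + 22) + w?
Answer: -1741933/577 ≈ -3018.9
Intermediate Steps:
x(w) = -72 - w (x(w) = 2 - ((52 + 22) + w) = 2 - (74 + w) = 2 + (-74 - w) = -72 - w)
Z = 9839/577 (Z = (-23364 - 6153)/(-1529 + (-72 - 1*130)) = -29517/(-1529 + (-72 - 130)) = -29517/(-1529 - 202) = -29517/(-1731) = -29517*(-1/1731) = 9839/577 ≈ 17.052)
Z - (-1012)*(-3) = 9839/577 - (-1012)*(-3) = 9839/577 - 1*3036 = 9839/577 - 3036 = -1741933/577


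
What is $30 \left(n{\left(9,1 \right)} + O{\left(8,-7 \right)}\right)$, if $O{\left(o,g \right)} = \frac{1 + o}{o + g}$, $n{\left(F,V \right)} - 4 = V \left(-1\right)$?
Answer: $360$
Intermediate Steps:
$n{\left(F,V \right)} = 4 - V$ ($n{\left(F,V \right)} = 4 + V \left(-1\right) = 4 - V$)
$O{\left(o,g \right)} = \frac{1 + o}{g + o}$
$30 \left(n{\left(9,1 \right)} + O{\left(8,-7 \right)}\right) = 30 \left(\left(4 - 1\right) + \frac{1 + 8}{-7 + 8}\right) = 30 \left(\left(4 - 1\right) + 1^{-1} \cdot 9\right) = 30 \left(3 + 1 \cdot 9\right) = 30 \left(3 + 9\right) = 30 \cdot 12 = 360$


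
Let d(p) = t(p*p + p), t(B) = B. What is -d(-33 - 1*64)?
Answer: -9312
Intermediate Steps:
d(p) = p + p² (d(p) = p*p + p = p² + p = p + p²)
-d(-33 - 1*64) = -(-33 - 1*64)*(1 + (-33 - 1*64)) = -(-33 - 64)*(1 + (-33 - 64)) = -(-97)*(1 - 97) = -(-97)*(-96) = -1*9312 = -9312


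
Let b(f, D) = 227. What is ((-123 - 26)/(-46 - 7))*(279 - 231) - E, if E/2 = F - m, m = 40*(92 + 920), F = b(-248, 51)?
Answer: 4273970/53 ≈ 80641.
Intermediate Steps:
F = 227
m = 40480 (m = 40*1012 = 40480)
E = -80506 (E = 2*(227 - 1*40480) = 2*(227 - 40480) = 2*(-40253) = -80506)
((-123 - 26)/(-46 - 7))*(279 - 231) - E = ((-123 - 26)/(-46 - 7))*(279 - 231) - 1*(-80506) = -149/(-53)*48 + 80506 = -149*(-1/53)*48 + 80506 = (149/53)*48 + 80506 = 7152/53 + 80506 = 4273970/53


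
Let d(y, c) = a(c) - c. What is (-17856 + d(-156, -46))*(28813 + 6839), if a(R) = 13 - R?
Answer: -632858652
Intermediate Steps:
d(y, c) = 13 - 2*c (d(y, c) = (13 - c) - c = 13 - 2*c)
(-17856 + d(-156, -46))*(28813 + 6839) = (-17856 + (13 - 2*(-46)))*(28813 + 6839) = (-17856 + (13 + 92))*35652 = (-17856 + 105)*35652 = -17751*35652 = -632858652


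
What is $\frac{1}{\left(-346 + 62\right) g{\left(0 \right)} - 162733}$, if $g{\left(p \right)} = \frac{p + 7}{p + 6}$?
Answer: $- \frac{3}{489193} \approx -6.1325 \cdot 10^{-6}$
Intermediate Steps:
$g{\left(p \right)} = \frac{7 + p}{6 + p}$
$\frac{1}{\left(-346 + 62\right) g{\left(0 \right)} - 162733} = \frac{1}{\left(-346 + 62\right) \frac{7 + 0}{6 + 0} - 162733} = \frac{1}{- 284 \cdot \frac{1}{6} \cdot 7 - 162733} = \frac{1}{\left(-284\right) \frac{7}{6} - 162733} = \frac{1}{- \frac{994}{3} - 162733} = \frac{1}{- \frac{489193}{3}} = - \frac{3}{489193}$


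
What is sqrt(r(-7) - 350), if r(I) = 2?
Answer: 2*I*sqrt(87) ≈ 18.655*I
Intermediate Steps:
sqrt(r(-7) - 350) = sqrt(2 - 350) = sqrt(-348) = 2*I*sqrt(87)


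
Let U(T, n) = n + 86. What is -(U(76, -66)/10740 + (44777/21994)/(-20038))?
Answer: -416670523/236664369564 ≈ -0.0017606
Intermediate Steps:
U(T, n) = 86 + n
-(U(76, -66)/10740 + (44777/21994)/(-20038)) = -((86 - 66)/10740 + (44777/21994)/(-20038)) = -(20*(1/10740) + (44777*(1/21994))*(-1/20038)) = -(1/537 + (44777/21994)*(-1/20038)) = -(1/537 - 44777/440715772) = -1*416670523/236664369564 = -416670523/236664369564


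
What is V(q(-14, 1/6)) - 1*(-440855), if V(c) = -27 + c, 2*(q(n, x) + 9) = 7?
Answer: 881645/2 ≈ 4.4082e+5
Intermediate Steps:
q(n, x) = -11/2 (q(n, x) = -9 + (½)*7 = -9 + 7/2 = -11/2)
V(q(-14, 1/6)) - 1*(-440855) = (-27 - 11/2) - 1*(-440855) = -65/2 + 440855 = 881645/2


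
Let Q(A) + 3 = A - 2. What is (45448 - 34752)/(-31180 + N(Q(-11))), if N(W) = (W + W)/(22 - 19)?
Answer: -8022/23393 ≈ -0.34292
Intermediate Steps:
Q(A) = -5 + A (Q(A) = -3 + (A - 2) = -3 + (-2 + A) = -5 + A)
N(W) = 2*W/3 (N(W) = (2*W)/3 = (2*W)*(1/3) = 2*W/3)
(45448 - 34752)/(-31180 + N(Q(-11))) = (45448 - 34752)/(-31180 + 2*(-5 - 11)/3) = 10696/(-31180 + (2/3)*(-16)) = 10696/(-31180 - 32/3) = 10696/(-93572/3) = 10696*(-3/93572) = -8022/23393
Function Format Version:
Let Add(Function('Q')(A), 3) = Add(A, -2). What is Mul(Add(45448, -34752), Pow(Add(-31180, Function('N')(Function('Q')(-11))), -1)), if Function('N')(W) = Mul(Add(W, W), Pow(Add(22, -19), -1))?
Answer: Rational(-8022, 23393) ≈ -0.34292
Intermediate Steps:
Function('Q')(A) = Add(-5, A) (Function('Q')(A) = Add(-3, Add(A, -2)) = Add(-3, Add(-2, A)) = Add(-5, A))
Function('N')(W) = Mul(Rational(2, 3), W) (Function('N')(W) = Mul(Mul(2, W), Pow(3, -1)) = Mul(Mul(2, W), Rational(1, 3)) = Mul(Rational(2, 3), W))
Mul(Add(45448, -34752), Pow(Add(-31180, Function('N')(Function('Q')(-11))), -1)) = Mul(Add(45448, -34752), Pow(Add(-31180, Mul(Rational(2, 3), Add(-5, -11))), -1)) = Mul(10696, Pow(Add(-31180, Mul(Rational(2, 3), -16)), -1)) = Mul(10696, Pow(Add(-31180, Rational(-32, 3)), -1)) = Mul(10696, Pow(Rational(-93572, 3), -1)) = Mul(10696, Rational(-3, 93572)) = Rational(-8022, 23393)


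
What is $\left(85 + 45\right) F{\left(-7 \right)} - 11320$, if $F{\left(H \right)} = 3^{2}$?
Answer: $-10150$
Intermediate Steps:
$F{\left(H \right)} = 9$
$\left(85 + 45\right) F{\left(-7 \right)} - 11320 = \left(85 + 45\right) 9 - 11320 = 130 \cdot 9 - 11320 = 1170 - 11320 = -10150$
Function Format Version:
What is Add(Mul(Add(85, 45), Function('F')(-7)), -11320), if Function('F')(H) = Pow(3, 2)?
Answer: -10150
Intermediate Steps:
Function('F')(H) = 9
Add(Mul(Add(85, 45), Function('F')(-7)), -11320) = Add(Mul(Add(85, 45), 9), -11320) = Add(Mul(130, 9), -11320) = Add(1170, -11320) = -10150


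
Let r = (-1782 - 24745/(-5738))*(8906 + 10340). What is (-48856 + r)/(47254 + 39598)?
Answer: -98298337997/249178388 ≈ -394.49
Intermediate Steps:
r = -98158170133/2869 (r = (-1782 - 24745*(-1/5738))*19246 = (-1782 + 24745/5738)*19246 = -10200371/5738*19246 = -98158170133/2869 ≈ -3.4213e+7)
(-48856 + r)/(47254 + 39598) = (-48856 - 98158170133/2869)/(47254 + 39598) = -98298337997/2869/86852 = -98298337997/2869*1/86852 = -98298337997/249178388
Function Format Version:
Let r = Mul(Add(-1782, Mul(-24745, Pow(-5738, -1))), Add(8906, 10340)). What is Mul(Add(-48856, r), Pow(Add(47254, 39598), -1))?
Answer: Rational(-98298337997, 249178388) ≈ -394.49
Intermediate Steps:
r = Rational(-98158170133, 2869) (r = Mul(Add(-1782, Mul(-24745, Rational(-1, 5738))), 19246) = Mul(Add(-1782, Rational(24745, 5738)), 19246) = Mul(Rational(-10200371, 5738), 19246) = Rational(-98158170133, 2869) ≈ -3.4213e+7)
Mul(Add(-48856, r), Pow(Add(47254, 39598), -1)) = Mul(Add(-48856, Rational(-98158170133, 2869)), Pow(Add(47254, 39598), -1)) = Mul(Rational(-98298337997, 2869), Pow(86852, -1)) = Mul(Rational(-98298337997, 2869), Rational(1, 86852)) = Rational(-98298337997, 249178388)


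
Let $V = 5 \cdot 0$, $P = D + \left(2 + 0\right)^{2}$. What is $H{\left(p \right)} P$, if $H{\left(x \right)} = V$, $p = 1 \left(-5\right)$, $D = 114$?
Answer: $0$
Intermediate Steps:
$p = -5$
$P = 118$ ($P = 114 + \left(2 + 0\right)^{2} = 114 + 2^{2} = 114 + 4 = 118$)
$V = 0$
$H{\left(x \right)} = 0$
$H{\left(p \right)} P = 0 \cdot 118 = 0$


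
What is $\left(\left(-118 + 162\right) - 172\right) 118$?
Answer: $-15104$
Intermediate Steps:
$\left(\left(-118 + 162\right) - 172\right) 118 = \left(44 - 172\right) 118 = \left(-128\right) 118 = -15104$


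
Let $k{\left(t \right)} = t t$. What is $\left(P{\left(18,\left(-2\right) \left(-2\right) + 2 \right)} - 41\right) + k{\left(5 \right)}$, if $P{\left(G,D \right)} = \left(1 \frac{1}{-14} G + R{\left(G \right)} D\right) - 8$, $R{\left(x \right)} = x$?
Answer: $\frac{579}{7} \approx 82.714$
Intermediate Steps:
$k{\left(t \right)} = t^{2}$
$P{\left(G,D \right)} = -8 - \frac{G}{14} + D G$ ($P{\left(G,D \right)} = \left(1 \frac{1}{-14} G + G D\right) - 8 = \left(1 \left(- \frac{1}{14}\right) G + D G\right) - 8 = \left(- \frac{G}{14} + D G\right) - 8 = -8 - \frac{G}{14} + D G$)
$\left(P{\left(18,\left(-2\right) \left(-2\right) + 2 \right)} - 41\right) + k{\left(5 \right)} = \left(\left(-8 - \frac{9}{7} + \left(\left(-2\right) \left(-2\right) + 2\right) 18\right) - 41\right) + 5^{2} = \left(\left(-8 - \frac{9}{7} + \left(4 + 2\right) 18\right) - 41\right) + 25 = \left(\left(-8 - \frac{9}{7} + 6 \cdot 18\right) - 41\right) + 25 = \left(\left(-8 - \frac{9}{7} + 108\right) - 41\right) + 25 = \left(\frac{691}{7} - 41\right) + 25 = \frac{404}{7} + 25 = \frac{579}{7}$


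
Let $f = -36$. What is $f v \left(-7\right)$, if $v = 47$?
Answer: $11844$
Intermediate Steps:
$f v \left(-7\right) = \left(-36\right) 47 \left(-7\right) = \left(-1692\right) \left(-7\right) = 11844$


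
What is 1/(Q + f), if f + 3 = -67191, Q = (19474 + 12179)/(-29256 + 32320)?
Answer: -3064/205850763 ≈ -1.4885e-5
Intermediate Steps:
Q = 31653/3064 ≈ 10.331
f = -67194 (f = -3 - 67191 = -67194)
1/(Q + f) = 1/(31653/3064 - 67194) = 1/(-205850763/3064) = -3064/205850763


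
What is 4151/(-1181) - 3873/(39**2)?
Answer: -3629228/598767 ≈ -6.0612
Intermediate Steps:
4151/(-1181) - 3873/(39**2) = 4151*(-1/1181) - 3873/1521 = -4151/1181 - 3873*1/1521 = -4151/1181 - 1291/507 = -3629228/598767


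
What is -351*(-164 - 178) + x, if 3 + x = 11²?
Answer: 120160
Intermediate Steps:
x = 118 (x = -3 + 11² = -3 + 121 = 118)
-351*(-164 - 178) + x = -351*(-164 - 178) + 118 = -351*(-342) + 118 = 120042 + 118 = 120160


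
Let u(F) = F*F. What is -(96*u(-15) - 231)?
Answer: -21369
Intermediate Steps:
u(F) = F²
-(96*u(-15) - 231) = -(96*(-15)² - 231) = -(96*225 - 231) = -(21600 - 231) = -1*21369 = -21369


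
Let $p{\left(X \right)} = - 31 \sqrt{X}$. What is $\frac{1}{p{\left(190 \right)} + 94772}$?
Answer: $\frac{2494}{236356563} + \frac{31 \sqrt{190}}{8981549394} \approx 1.0599 \cdot 10^{-5}$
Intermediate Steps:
$\frac{1}{p{\left(190 \right)} + 94772} = \frac{1}{- 31 \sqrt{190} + 94772} = \frac{1}{94772 - 31 \sqrt{190}}$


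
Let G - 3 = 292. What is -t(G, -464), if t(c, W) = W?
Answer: 464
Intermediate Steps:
G = 295 (G = 3 + 292 = 295)
-t(G, -464) = -1*(-464) = 464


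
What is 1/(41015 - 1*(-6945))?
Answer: 1/47960 ≈ 2.0851e-5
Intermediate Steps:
1/(41015 - 1*(-6945)) = 1/(41015 + 6945) = 1/47960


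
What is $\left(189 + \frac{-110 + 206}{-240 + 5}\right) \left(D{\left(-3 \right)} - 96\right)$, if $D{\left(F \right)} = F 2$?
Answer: $- \frac{4520538}{235} \approx -19236.0$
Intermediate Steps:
$D{\left(F \right)} = 2 F$
$\left(189 + \frac{-110 + 206}{-240 + 5}\right) \left(D{\left(-3 \right)} - 96\right) = \left(189 + \frac{-110 + 206}{-240 + 5}\right) \left(2 \left(-3\right) - 96\right) = \left(189 + \frac{96}{-235}\right) \left(-6 - 96\right) = \left(189 + 96 \left(- \frac{1}{235}\right)\right) \left(-102\right) = \left(189 - \frac{96}{235}\right) \left(-102\right) = \frac{44319}{235} \left(-102\right) = - \frac{4520538}{235}$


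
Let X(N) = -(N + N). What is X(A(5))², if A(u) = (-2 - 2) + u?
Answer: 4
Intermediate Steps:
A(u) = -4 + u
X(N) = -2*N
X(A(5))² = (-2*(-4 + 5))² = (-2*1)² = (-2)² = 4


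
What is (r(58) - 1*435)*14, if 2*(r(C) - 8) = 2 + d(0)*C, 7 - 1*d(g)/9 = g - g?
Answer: 19614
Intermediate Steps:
d(g) = 63 (d(g) = 63 - 9*(g - g) = 63 - 9*0 = 63 + 0 = 63)
r(C) = 9 + 63*C/2 (r(C) = 8 + (2 + 63*C)/2 = 8 + (1 + 63*C/2) = 9 + 63*C/2)
(r(58) - 1*435)*14 = ((9 + (63/2)*58) - 1*435)*14 = ((9 + 1827) - 435)*14 = (1836 - 435)*14 = 1401*14 = 19614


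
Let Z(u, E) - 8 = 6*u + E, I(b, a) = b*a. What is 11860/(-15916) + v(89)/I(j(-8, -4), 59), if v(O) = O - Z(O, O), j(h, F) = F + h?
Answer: 28699/1408566 ≈ 0.020375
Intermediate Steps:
I(b, a) = a*b
Z(u, E) = 8 + E + 6*u (Z(u, E) = 8 + (6*u + E) = 8 + (E + 6*u) = 8 + E + 6*u)
v(O) = -8 - 6*O (v(O) = O - (8 + O + 6*O) = O - (8 + 7*O) = O + (-8 - 7*O) = -8 - 6*O)
11860/(-15916) + v(89)/I(j(-8, -4), 59) = 11860/(-15916) + (-8 - 6*89)/((59*(-4 - 8))) = 11860*(-1/15916) + (-8 - 534)/((59*(-12))) = -2965/3979 - 542/(-708) = -2965/3979 - 542*(-1/708) = -2965/3979 + 271/354 = 28699/1408566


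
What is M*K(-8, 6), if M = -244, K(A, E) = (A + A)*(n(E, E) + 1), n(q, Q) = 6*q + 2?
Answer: 152256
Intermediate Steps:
n(q, Q) = 2 + 6*q
K(A, E) = 2*A*(3 + 6*E) (K(A, E) = (A + A)*((2 + 6*E) + 1) = (2*A)*(3 + 6*E) = 2*A*(3 + 6*E))
M*K(-8, 6) = -1464*(-8)*(1 + 2*6) = -1464*(-8)*(1 + 12) = -1464*(-8)*13 = -244*(-624) = 152256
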